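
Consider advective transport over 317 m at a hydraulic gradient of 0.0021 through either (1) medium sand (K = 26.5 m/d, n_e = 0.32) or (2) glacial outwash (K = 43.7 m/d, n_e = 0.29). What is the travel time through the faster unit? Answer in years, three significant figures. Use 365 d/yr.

Unit 1 (medium sand): v = 26.5×0.0021/0.32 = 0.1739 m/d, t = 317/0.1739 = 1823 d
Unit 2 (glacial outwash): v = 43.7×0.0021/0.29 = 0.3164 m/d, t = 317/0.3164 = 1002 d
Faster: 1002 d / 365 = 2.74 yr

2.74 years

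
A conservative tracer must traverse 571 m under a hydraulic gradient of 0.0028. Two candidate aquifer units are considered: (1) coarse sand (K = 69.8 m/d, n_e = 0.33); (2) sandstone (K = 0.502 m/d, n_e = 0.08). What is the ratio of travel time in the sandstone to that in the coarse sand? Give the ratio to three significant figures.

33.7

Unit 1 (coarse sand): v = 69.8×0.0028/0.33 = 0.5922 m/d, t = 571/0.5922 = 964.1 d
Unit 2 (sandstone): v = 0.502×0.0028/0.08 = 0.01757 m/d, t = 571/0.01757 = 32500 d
t(sandstone) / t(coarse sand) = 32500/964.1 = 33.7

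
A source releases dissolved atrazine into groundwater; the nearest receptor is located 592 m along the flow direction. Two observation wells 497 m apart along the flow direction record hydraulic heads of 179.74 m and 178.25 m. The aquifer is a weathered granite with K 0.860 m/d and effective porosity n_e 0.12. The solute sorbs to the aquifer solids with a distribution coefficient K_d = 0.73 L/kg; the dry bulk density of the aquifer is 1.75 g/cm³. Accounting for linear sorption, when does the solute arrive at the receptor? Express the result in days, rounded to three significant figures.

321000 days

Hydraulic gradient i = (179.74 − 178.25) / 497 = 1.49 / 497 = 0.002998
Specific discharge q = 0.860 × 0.002998 = 0.002578 m/d
Seepage velocity v = q / n = 0.002578 / 0.12 = 0.02149 m/d
Retardation R = 1 + ρ_b·K_d/n = 1 + 1.75×0.73/0.12 = 11.65
Contaminant velocity v_c = v/R = 0.02149/11.65 = 0.001845 m/d
t = L/v_c = 592/0.001845 = 320900 d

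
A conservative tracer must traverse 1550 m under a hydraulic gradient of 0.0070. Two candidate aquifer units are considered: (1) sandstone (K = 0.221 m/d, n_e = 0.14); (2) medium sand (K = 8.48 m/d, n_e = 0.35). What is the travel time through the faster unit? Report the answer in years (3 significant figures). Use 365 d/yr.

25.0 years

Unit 1 (sandstone): v = 0.221×0.0070/0.14 = 0.01105 m/d, t = 1550/0.01105 = 140300 d
Unit 2 (medium sand): v = 8.48×0.0070/0.35 = 0.1696 m/d, t = 1550/0.1696 = 9139 d
Faster: 9139 d / 365 = 25.0 yr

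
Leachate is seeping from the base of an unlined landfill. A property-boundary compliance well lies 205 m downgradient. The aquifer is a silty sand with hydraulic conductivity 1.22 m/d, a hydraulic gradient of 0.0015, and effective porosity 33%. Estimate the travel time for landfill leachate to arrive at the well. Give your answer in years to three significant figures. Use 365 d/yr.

101 years

q = Ki = 1.22 × 0.0015 = 0.001830 m/d
Average linear velocity = 0.001830 / 0.33 = 0.005545 m/d
t = L / v = 205 / 0.005545 = 36970 d
   = 36970 / 365 = 101 yr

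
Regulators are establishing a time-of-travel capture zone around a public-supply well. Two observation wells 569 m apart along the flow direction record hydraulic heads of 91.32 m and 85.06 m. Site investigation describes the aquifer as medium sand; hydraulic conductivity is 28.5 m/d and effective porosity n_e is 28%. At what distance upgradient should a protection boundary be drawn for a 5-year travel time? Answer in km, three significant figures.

Hydraulic gradient i = (91.32 − 85.06) / 569 = 6.26 / 569 = 0.01100
Specific discharge q = 28.5 × 0.01100 = 0.3136 m/d
v_s = q/n_e = 0.3136/0.28 = 1.120 m/d
T = 5 yr × 365 = 1825 d
L = v × T = 1.120 × 1825 = 2044 m
   = 2.04 km

2.04 km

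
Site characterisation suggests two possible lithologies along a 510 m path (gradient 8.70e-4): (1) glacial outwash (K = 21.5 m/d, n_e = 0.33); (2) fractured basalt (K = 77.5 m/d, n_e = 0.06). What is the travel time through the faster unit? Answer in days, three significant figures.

Unit 1 (glacial outwash): v = 21.5×8.7e-4/0.33 = 0.05668 m/d, t = 510/0.05668 = 8998 d
Unit 2 (fractured basalt): v = 77.5×8.7e-4/0.06 = 1.124 m/d, t = 510/1.124 = 453.8 d
Faster unit: t = 454 d

454 days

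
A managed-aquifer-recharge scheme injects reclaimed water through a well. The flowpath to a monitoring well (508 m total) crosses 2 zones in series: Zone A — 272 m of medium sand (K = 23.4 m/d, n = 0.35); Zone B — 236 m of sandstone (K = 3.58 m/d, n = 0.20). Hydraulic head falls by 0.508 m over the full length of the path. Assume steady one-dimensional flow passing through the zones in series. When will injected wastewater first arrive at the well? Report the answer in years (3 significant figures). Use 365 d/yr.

Steady 1-D flow in series ⇒ the Darcy flux q is identical in every zone and the zone head losses add (resistances L/K in series).
Σ(L/K) = 272/23.4 + 236/3.58 = 11.62 + 65.92 = 77.55 d
q = ΔH / Σ(L/K) = 0.508 / 77.55 = 0.006551 m/d (same in every zone)
Zone A: v = q/n = 0.006551/0.35 = 0.01872 m/d → t_A = 272/0.01872 = 14530 d
Zone B: v = q/n = 0.006551/0.20 = 0.03275 m/d → t_B = 236/0.03275 = 7205 d
Total t = 14530 + 7205 = 21740 d
   = 21740 / 365 = 59.6 yr

59.6 years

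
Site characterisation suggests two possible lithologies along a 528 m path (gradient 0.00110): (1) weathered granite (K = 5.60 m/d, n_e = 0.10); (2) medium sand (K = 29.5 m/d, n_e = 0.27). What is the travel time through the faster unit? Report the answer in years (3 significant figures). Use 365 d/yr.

Unit 1 (weathered granite): v = 5.60×0.0011/0.10 = 0.06160 m/d, t = 528/0.06160 = 8571 d
Unit 2 (medium sand): v = 29.5×0.0011/0.27 = 0.1202 m/d, t = 528/0.1202 = 4393 d
Faster: 4393 d / 365 = 12.0 yr

12.0 years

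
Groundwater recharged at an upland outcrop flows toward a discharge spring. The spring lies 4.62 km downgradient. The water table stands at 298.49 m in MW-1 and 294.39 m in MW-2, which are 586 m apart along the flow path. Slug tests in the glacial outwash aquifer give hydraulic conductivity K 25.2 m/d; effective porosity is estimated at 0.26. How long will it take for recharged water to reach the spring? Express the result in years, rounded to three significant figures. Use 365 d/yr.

18.7 years

Hydraulic gradient i = (298.49 − 294.39) / 586 = 4.10 / 586 = 0.006997
q = Ki = 25.2 × 0.006997 = 0.1763 m/d
v_s = q/n_e = 0.1763/0.26 = 0.6781 m/d
L = 4.62 km = 4620 m
t = L / v = 4620 / 0.6781 = 6813 d
   = 6813 / 365 = 18.7 yr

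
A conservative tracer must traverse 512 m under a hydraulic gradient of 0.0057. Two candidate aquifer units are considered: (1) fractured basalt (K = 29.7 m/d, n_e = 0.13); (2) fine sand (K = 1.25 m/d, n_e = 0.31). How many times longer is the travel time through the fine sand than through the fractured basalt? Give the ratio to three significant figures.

56.7

Unit 1 (fractured basalt): v = 29.7×0.0057/0.13 = 1.302 m/d, t = 512/1.302 = 393.2 d
Unit 2 (fine sand): v = 1.25×0.0057/0.31 = 0.02298 m/d, t = 512/0.02298 = 22280 d
t(fine sand) / t(fractured basalt) = 22280/393.2 = 56.7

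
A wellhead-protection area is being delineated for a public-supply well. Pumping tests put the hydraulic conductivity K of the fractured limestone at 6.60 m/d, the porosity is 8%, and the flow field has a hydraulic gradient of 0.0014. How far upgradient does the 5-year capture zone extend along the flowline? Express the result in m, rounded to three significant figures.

q = Ki = 6.60 × 0.0014 = 0.009240 m/d
v = Ki/n = 6.60·0.0014/0.08 = 0.1155 m/d
T = 5 yr × 365 = 1825 d
L = v × T = 0.1155 × 1825 = 210.8 m

211 m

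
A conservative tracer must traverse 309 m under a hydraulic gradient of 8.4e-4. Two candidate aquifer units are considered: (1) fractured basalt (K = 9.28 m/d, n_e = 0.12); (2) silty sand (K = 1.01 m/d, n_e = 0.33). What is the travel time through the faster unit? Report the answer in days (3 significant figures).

Unit 1 (fractured basalt): v = 9.28×8.4e-4/0.12 = 0.06496 m/d, t = 309/0.06496 = 4757 d
Unit 2 (silty sand): v = 1.01×8.4e-4/0.33 = 0.002571 m/d, t = 309/0.002571 = 120200 d
Faster unit: t = 4760 d

4760 days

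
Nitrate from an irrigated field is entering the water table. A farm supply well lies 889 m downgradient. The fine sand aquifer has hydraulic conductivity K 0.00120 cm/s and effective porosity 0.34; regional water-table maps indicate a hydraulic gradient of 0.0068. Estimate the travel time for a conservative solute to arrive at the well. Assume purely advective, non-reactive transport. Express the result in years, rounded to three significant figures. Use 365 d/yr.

K = 0.00120 cm/s × 864 = 1.037 m/d
Specific discharge q = 1.037 × 0.0068 = 0.007050 m/d
Average linear velocity = 0.007050 / 0.34 = 0.02074 m/d
t = L / v = 889 / 0.02074 = 42870 d
   = 42870 / 365 = 117 yr

117 years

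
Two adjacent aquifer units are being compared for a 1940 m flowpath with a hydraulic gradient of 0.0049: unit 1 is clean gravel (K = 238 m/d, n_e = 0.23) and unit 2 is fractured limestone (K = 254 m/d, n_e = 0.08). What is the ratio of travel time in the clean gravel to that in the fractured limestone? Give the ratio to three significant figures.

Unit 1 (clean gravel): v = 238×0.0049/0.23 = 5.070 m/d, t = 1940/5.070 = 382.6 d
Unit 2 (fractured limestone): v = 254×0.0049/0.08 = 15.56 m/d, t = 1940/15.56 = 124.7 d
t(clean gravel) / t(fractured limestone) = 382.6/124.7 = 3.07

3.07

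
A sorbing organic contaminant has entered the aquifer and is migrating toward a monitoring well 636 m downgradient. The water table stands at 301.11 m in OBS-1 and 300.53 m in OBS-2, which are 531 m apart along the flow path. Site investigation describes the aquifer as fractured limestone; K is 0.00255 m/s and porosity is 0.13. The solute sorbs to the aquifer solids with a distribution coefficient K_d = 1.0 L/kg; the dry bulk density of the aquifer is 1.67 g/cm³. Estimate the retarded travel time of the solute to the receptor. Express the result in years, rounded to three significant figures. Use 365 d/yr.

Hydraulic gradient i = (301.11 − 300.53) / 531 = 0.58 / 531 = 0.001092
K = 0.00255 m/s × 86400 s/d = 220.3 m/d
Darcy flux q = K·i = 220.3 × 0.001092 = 0.2407 m/d
Average linear velocity = 0.2407 / 0.13 = 1.851 m/d
Retardation R = 1 + ρ_b·K_d/n = 1 + 1.67×1.0/0.13 = 13.85
Contaminant velocity v_c = v/R = 1.851/13.85 = 0.1337 m/d
t = L/v_c = 636/0.1337 = 4757 d
   = 4757/365 = 13.0 yr

13.0 years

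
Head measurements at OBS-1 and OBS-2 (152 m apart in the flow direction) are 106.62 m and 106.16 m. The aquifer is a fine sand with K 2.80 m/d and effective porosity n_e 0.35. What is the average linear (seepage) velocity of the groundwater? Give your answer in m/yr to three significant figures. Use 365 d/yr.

Hydraulic gradient i = (106.62 − 106.16) / 152 = 0.46 / 152 = 0.003026
Specific discharge q = 2.80 × 0.003026 = 0.008474 m/d
v_s = q/n_e = 0.008474/0.35 = 0.02421 m/d
   = 0.02421 × 365 = 8.84 m/yr

8.84 m/yr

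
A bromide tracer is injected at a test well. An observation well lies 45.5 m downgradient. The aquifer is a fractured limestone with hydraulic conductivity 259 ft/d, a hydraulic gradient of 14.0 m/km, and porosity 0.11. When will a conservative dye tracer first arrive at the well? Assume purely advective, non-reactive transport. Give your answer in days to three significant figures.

4.53 days

K = 259 ft/d × 0.3048 = 78.94 m/d
Specific discharge q = 78.94 × 0.014 = 1.105 m/d
Average linear velocity = 1.105 / 0.11 = 10.05 m/d
t = L / v = 45.5 / 10.05 = 4.529 d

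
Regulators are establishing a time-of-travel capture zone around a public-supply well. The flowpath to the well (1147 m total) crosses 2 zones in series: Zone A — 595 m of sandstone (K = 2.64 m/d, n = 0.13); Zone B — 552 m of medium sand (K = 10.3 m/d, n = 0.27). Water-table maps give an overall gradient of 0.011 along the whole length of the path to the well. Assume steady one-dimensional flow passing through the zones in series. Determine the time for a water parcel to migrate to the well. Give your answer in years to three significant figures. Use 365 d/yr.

13.7 years

Steady 1-D flow in series ⇒ the Darcy flux q is identical in every zone and the zone head losses add (resistances L/K in series).
Σ(L/K) = 595/2.64 + 552/10.3 = 225.4 + 53.59 = 279.0 d
K_eq = L_total / Σ(L/K) = 1147 / 279.0 = 4.112 m/d
q = K_eq · i = 4.112 × 0.011 = 0.04523 m/d (same in every zone)
Zone A: v = q/n = 0.04523/0.13 = 0.3479 m/d → t_A = 595/0.3479 = 1710 d
Zone B: v = q/n = 0.04523/0.27 = 0.1675 m/d → t_B = 552/0.1675 = 3295 d
Total t = 1710 + 3295 = 5006 d
   = 5006 / 365 = 13.7 yr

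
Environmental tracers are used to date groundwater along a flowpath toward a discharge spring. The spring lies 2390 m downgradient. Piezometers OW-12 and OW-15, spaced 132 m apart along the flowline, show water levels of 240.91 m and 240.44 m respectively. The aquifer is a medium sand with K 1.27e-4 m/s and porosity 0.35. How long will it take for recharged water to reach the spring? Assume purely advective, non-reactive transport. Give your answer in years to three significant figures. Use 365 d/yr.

Hydraulic gradient i = (240.91 − 240.44) / 132 = 0.47 / 132 = 0.003561
K = 1.27e-4 m/s × 86400 s/d = 10.97 m/d
q = Ki = 10.97 × 0.003561 = 0.03907 m/d
Average linear velocity = 0.03907 / 0.35 = 0.1116 m/d
t = L / v = 2390 / 0.1116 = 21410 d
   = 21410 / 365 = 58.7 yr

58.7 years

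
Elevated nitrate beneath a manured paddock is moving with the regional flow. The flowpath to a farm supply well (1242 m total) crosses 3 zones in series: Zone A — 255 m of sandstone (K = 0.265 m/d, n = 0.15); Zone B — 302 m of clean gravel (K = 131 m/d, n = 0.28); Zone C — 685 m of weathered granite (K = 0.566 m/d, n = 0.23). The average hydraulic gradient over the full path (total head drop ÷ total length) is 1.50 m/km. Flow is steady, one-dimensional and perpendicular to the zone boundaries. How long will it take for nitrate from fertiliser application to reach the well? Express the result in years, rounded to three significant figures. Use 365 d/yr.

897 years

Continuity: the same q passes through each zone, so ΔH = q·Σ(L_j/K_j) — the zones act as resistances in series.
Σ(L/K) = 255/0.265 + 302/131 + 685/0.566 = 962.3 + 2.305 + 1210 = 2175 d
K_eq = L_total / Σ(L/K) = 1242 / 2175 = 0.5711 m/d
q = K_eq · i = 0.5711 × 0.0015 = 8.566e-4 m/d (same in every zone)
Zone A: v = q/n = 8.566e-4/0.15 = 0.005711 m/d → t_A = 255/0.005711 = 44650 d
Zone B: v = q/n = 8.566e-4/0.28 = 0.003059 m/d → t_B = 302/0.003059 = 98710 d
Zone C: v = q/n = 8.566e-4/0.23 = 0.003724 m/d → t_C = 685/0.003724 = 183900 d
Total t = 44650 + 98710 + 183900 = 327300 d
   = 327300 / 365 = 897 yr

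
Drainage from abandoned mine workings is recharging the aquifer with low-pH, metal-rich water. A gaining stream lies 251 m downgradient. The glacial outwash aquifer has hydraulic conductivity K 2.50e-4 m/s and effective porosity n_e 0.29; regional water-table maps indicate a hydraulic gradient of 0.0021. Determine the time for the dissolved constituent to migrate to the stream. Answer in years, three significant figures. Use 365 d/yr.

4.40 years

K = 2.50e-4 m/s × 86400 s/d = 21.60 m/d
q = Ki = 21.60 × 0.0021 = 0.04536 m/d
Seepage velocity v = q / n = 0.04536 / 0.29 = 0.1564 m/d
t = L / v = 251 / 0.1564 = 1605 d
   = 1605 / 365 = 4.40 yr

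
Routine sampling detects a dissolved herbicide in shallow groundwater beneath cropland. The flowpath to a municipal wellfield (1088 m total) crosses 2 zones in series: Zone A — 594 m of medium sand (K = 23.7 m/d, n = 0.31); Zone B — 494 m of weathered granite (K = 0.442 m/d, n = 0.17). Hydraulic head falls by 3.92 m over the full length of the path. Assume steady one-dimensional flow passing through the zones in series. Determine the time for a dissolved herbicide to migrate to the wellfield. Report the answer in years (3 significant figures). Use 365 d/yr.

Continuity: the same q passes through each zone, so ΔH = q·Σ(L_j/K_j) — the zones act as resistances in series.
Σ(L/K) = 594/23.7 + 494/0.442 = 25.06 + 1118 = 1143 d
q = ΔH / Σ(L/K) = 3.92 / 1143 = 0.003430 m/d (same in every zone)
Zone A: v = q/n = 0.003430/0.31 = 0.01107 m/d → t_A = 594/0.01107 = 53680 d
Zone B: v = q/n = 0.003430/0.17 = 0.02018 m/d → t_B = 494/0.02018 = 24480 d
Total t = 53680 + 24480 = 78160 d
   = 78160 / 365 = 214 yr

214 years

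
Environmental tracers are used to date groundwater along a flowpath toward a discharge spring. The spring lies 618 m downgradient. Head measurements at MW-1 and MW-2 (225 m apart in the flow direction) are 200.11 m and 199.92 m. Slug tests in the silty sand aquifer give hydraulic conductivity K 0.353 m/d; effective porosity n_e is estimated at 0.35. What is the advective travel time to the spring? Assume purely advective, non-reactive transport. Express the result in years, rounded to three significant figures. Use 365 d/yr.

1990 years

Hydraulic gradient i = (200.11 − 199.92) / 225 = 0.19 / 225 = 8.444e-4
q = Ki = 0.353 × 8.444e-4 = 2.981e-4 m/d
Seepage velocity v = q / n = 2.981e-4 / 0.35 = 8.517e-4 m/d
t = L / v = 618 / 8.517e-4 = 725600 d
   = 725600 / 365 = 1990 yr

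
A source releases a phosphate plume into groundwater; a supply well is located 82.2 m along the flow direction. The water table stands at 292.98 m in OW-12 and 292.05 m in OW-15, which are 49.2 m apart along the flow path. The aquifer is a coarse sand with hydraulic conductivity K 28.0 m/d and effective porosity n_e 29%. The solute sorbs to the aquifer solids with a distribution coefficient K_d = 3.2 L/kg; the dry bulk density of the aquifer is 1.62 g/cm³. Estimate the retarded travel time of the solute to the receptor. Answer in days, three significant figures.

850 days

Hydraulic gradient i = (292.98 − 292.05) / 49.2 = 0.93 / 49.2 = 0.01890
Darcy flux q = K·i = 28.0 × 0.01890 = 0.5293 m/d
v = Ki/n = 28.0·0.01890/0.29 = 1.825 m/d
Retardation R = 1 + ρ_b·K_d/n = 1 + 1.62×3.2/0.29 = 18.88
Contaminant velocity v_c = v/R = 1.825/18.88 = 0.09669 m/d
t = L/v_c = 82.2/0.09669 = 850.2 d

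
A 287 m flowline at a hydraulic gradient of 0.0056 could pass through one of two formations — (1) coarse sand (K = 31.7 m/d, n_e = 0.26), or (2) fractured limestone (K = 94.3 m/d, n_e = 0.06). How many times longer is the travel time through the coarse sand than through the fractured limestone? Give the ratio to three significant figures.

12.9

Unit 1 (coarse sand): v = 31.7×0.0056/0.26 = 0.6828 m/d, t = 287/0.6828 = 420.3 d
Unit 2 (fractured limestone): v = 94.3×0.0056/0.06 = 8.801 m/d, t = 287/8.801 = 32.61 d
t(coarse sand) / t(fractured limestone) = 420.3/32.61 = 12.9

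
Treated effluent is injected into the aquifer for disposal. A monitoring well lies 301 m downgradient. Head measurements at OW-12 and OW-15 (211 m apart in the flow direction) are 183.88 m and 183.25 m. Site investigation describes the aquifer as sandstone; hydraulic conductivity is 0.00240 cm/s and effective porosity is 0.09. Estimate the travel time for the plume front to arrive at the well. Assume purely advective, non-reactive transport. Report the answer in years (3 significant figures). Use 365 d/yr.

12.0 years

Hydraulic gradient i = (183.88 − 183.25) / 211 = 0.63 / 211 = 0.002986
K = 0.00240 cm/s × 864 = 2.074 m/d
Darcy flux q = K·i = 2.074 × 0.002986 = 0.006191 m/d
v_s = q/n_e = 0.006191/0.09 = 0.06879 m/d
t = L / v = 301 / 0.06879 = 4375 d
   = 4375 / 365 = 12.0 yr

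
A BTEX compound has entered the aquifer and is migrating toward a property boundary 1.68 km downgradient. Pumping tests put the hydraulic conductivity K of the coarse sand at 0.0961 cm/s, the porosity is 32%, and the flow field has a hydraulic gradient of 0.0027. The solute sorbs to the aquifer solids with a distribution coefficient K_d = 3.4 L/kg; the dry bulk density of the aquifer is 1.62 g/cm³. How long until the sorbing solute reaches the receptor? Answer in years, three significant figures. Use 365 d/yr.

120 years

K = 0.0961 cm/s × 864 = 83.03 m/d
Darcy flux q = K·i = 83.03 × 0.0027 = 0.2242 m/d
Seepage velocity v = q / n = 0.2242 / 0.32 = 0.7006 m/d
Retardation R = 1 + ρ_b·K_d/n = 1 + 1.62×3.4/0.32 = 18.21
Contaminant velocity v_c = v/R = 0.7006/18.21 = 0.03847 m/d
L = 1.68 km = 1680 m
t = L/v_c = 1680/0.03847 = 43670 d
   = 43670/365 = 120 yr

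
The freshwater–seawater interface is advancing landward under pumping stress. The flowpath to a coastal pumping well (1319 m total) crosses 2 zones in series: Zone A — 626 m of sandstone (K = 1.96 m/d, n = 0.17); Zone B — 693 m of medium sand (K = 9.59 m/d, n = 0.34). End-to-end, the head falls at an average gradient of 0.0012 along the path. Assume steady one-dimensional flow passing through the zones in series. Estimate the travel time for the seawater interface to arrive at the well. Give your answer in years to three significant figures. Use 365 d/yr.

232 years

Steady 1-D flow in series ⇒ the Darcy flux q is identical in every zone and the zone head losses add (resistances L/K in series).
Σ(L/K) = 626/1.96 + 693/9.59 = 319.4 + 72.26 = 391.7 d
K_eq = L_total / Σ(L/K) = 1319 / 391.7 = 3.368 m/d
q = K_eq · i = 3.368 × 0.0012 = 0.004041 m/d (same in every zone)
Zone A: v = q/n = 0.004041/0.17 = 0.02377 m/d → t_A = 626/0.02377 = 26330 d
Zone B: v = q/n = 0.004041/0.34 = 0.01189 m/d → t_B = 693/0.01189 = 58300 d
Total t = 26330 + 58300 = 84630 d
   = 84630 / 365 = 232 yr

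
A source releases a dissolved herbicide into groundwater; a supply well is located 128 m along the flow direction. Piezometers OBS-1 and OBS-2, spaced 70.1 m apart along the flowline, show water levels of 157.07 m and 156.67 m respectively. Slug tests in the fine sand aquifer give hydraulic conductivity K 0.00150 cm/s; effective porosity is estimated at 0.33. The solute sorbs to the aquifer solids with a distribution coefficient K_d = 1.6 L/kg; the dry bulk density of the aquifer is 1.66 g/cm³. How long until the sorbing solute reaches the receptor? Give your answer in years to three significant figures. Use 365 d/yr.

Hydraulic gradient i = (157.07 − 156.67) / 70.1 = 0.40 / 70.1 = 0.005706
K = 0.00150 cm/s × 864 = 1.296 m/d
Specific discharge q = 1.296 × 0.005706 = 0.007395 m/d
v_s = q/n_e = 0.007395/0.33 = 0.02241 m/d
Retardation R = 1 + ρ_b·K_d/n = 1 + 1.66×1.6/0.33 = 9.048
Contaminant velocity v_c = v/R = 0.02241/9.048 = 0.002477 m/d
t = L/v_c = 128/0.002477 = 51680 d
   = 51680/365 = 142 yr

142 years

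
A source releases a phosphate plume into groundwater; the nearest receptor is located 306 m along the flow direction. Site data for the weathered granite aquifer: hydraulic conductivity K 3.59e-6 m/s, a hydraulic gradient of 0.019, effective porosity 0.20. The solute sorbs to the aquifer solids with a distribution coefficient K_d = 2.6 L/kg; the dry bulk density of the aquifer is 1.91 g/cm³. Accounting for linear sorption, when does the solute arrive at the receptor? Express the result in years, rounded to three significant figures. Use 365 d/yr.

K = 3.59e-6 m/s × 86400 s/d = 0.3102 m/d
Specific discharge q = 0.3102 × 0.019 = 0.005893 m/d
v = Ki/n = 0.3102·0.019/0.20 = 0.02947 m/d
Retardation R = 1 + ρ_b·K_d/n = 1 + 1.91×2.6/0.20 = 25.83
Contaminant velocity v_c = v/R = 0.02947/25.83 = 0.001141 m/d
t = L/v_c = 306/0.001141 = 268200 d
   = 268200/365 = 735 yr

735 years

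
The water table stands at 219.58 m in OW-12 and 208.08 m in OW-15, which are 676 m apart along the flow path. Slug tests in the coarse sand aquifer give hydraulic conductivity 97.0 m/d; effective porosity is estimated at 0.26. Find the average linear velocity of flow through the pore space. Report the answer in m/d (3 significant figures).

6.35 m/d

Hydraulic gradient i = (219.58 − 208.08) / 676 = 11.50 / 676 = 0.01701
q = Ki = 97.0 × 0.01701 = 1.650 m/d
v = Ki/n = 97.0·0.01701/0.26 = 6.347 m/d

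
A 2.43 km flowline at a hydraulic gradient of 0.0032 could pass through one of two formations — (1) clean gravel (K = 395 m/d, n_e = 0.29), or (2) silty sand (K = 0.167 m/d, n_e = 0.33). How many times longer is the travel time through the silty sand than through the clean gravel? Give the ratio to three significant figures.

Unit 1 (clean gravel): v = 395×0.0032/0.29 = 4.359 m/d, t = 2430/4.359 = 557.5 d
Unit 2 (silty sand): v = 0.167×0.0032/0.33 = 0.001619 m/d, t = 2430/0.001619 = 1.501e6 d
t(silty sand) / t(clean gravel) = 1.501e6/557.5 = 2690

2690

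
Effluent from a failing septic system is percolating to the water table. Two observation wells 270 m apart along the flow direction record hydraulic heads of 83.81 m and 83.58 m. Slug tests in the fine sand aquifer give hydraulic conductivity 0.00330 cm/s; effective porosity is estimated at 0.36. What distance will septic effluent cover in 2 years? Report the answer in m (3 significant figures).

4.93 m

Hydraulic gradient i = (83.81 − 83.58) / 270 = 0.23 / 270 = 8.519e-4
K = 0.00330 cm/s × 864 = 2.851 m/d
q = Ki = 2.851 × 8.519e-4 = 0.002429 m/d
Average linear velocity = 0.002429 / 0.36 = 0.006747 m/d
T = 2 yr × 365 = 730 d
L = v × T = 0.006747 × 730 = 4.925 m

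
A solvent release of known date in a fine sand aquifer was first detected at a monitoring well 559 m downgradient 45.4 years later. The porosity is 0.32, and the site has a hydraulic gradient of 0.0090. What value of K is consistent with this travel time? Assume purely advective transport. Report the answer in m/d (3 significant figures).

1.20 m/d

t = 45.4 years = 16570 d
v = L / t = 559 / 16570 = 0.03373 m/d
K = v · n / i = 0.03373 × 0.32 / 0.0090 = 1.20 m/d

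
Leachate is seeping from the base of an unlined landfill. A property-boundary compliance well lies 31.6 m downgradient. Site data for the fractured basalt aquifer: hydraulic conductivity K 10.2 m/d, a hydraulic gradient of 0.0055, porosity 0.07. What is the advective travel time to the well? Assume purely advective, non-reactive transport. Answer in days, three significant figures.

Specific discharge q = 10.2 × 0.0055 = 0.05610 m/d
Average linear velocity = 0.05610 / 0.07 = 0.8014 m/d
t = L / v = 31.6 / 0.8014 = 39.43 d

39.4 days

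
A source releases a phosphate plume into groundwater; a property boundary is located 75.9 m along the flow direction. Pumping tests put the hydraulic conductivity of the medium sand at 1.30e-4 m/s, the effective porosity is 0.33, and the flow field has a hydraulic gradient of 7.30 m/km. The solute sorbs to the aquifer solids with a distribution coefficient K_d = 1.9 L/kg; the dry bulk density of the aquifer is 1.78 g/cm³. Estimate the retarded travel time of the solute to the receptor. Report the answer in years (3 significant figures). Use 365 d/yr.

9.41 years

K = 1.30e-4 m/s × 86400 s/d = 11.23 m/d
Darcy flux q = K·i = 11.23 × 0.0073 = 0.08199 m/d
Average linear velocity = 0.08199 / 0.33 = 0.2485 m/d
Retardation R = 1 + ρ_b·K_d/n = 1 + 1.78×1.9/0.33 = 11.25
Contaminant velocity v_c = v/R = 0.2485/11.25 = 0.02209 m/d
t = L/v_c = 75.9/0.02209 = 3436 d
   = 3436/365 = 9.41 yr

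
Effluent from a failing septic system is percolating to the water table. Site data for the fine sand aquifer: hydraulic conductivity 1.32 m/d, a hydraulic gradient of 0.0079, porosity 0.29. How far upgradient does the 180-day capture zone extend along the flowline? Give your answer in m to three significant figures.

Darcy flux q = K·i = 1.32 × 0.0079 = 0.01043 m/d
Seepage velocity v = q / n = 0.01043 / 0.29 = 0.03596 m/d
L = v × T = 0.03596 × 180 = 6.473 m

6.47 m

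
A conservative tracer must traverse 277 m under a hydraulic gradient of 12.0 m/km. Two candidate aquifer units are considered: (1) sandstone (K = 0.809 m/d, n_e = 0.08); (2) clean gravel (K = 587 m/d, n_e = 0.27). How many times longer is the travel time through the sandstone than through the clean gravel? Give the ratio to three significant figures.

Unit 1 (sandstone): v = 0.809×0.012/0.08 = 0.1214 m/d, t = 277/0.1214 = 2283 d
Unit 2 (clean gravel): v = 587×0.012/0.27 = 26.09 m/d, t = 277/26.09 = 10.62 d
t(sandstone) / t(clean gravel) = 2283/10.62 = 215

215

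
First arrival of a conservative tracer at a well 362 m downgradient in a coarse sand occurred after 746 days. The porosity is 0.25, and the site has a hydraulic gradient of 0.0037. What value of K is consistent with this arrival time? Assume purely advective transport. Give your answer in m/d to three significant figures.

32.8 m/d

v = L / t = 362 / 746 = 0.4853 m/d
K = v · n / i = 0.4853 × 0.25 / 0.0037 = 32.8 m/d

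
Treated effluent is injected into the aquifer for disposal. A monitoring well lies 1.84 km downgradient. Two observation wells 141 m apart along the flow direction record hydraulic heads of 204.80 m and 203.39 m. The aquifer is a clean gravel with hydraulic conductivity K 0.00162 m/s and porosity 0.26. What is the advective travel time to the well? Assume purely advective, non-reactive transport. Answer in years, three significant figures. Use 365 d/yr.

0.936 years

Hydraulic gradient i = (204.80 − 203.39) / 141 = 1.41 / 141 = 0.01000
K = 0.00162 m/s × 86400 s/d = 140.0 m/d
q = Ki = 140.0 × 0.01000 = 1.400 m/d
Seepage velocity v = q / n = 1.400 / 0.26 = 5.383 m/d
L = 1.84 km = 1840 m
t = L / v = 1840 / 5.383 = 341.8 d
   = 341.8 / 365 = 0.936 yr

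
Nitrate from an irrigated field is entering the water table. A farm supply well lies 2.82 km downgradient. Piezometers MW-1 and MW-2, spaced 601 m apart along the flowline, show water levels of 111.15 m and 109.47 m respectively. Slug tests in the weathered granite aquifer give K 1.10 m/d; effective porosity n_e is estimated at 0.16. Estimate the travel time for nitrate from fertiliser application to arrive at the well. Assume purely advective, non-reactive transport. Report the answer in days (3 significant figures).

147000 days

Hydraulic gradient i = (111.15 − 109.47) / 601 = 1.68 / 601 = 0.002795
q = Ki = 1.10 × 0.002795 = 0.003075 m/d
v_s = q/n_e = 0.003075/0.16 = 0.01922 m/d
L = 2.82 km = 2820 m
t = L / v = 2820 / 0.01922 = 146700 d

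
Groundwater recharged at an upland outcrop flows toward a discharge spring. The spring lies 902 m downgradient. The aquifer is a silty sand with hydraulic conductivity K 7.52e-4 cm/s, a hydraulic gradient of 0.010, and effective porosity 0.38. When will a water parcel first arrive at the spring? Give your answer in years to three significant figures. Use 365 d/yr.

K = 7.52e-4 cm/s × 864 = 0.6497 m/d
Darcy flux q = K·i = 0.6497 × 0.010 = 0.006497 m/d
v = Ki/n = 0.6497·0.010/0.38 = 0.01710 m/d
t = L / v = 902 / 0.01710 = 52750 d
   = 52750 / 365 = 145 yr

145 years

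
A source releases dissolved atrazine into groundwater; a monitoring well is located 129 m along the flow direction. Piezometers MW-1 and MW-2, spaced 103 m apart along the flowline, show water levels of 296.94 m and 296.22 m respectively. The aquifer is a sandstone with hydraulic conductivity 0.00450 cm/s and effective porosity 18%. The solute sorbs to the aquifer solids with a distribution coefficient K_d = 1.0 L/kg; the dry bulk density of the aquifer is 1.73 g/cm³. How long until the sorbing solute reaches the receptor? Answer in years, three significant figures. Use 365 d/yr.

Hydraulic gradient i = (296.94 − 296.22) / 103 = 0.72 / 103 = 0.006990
K = 0.00450 cm/s × 864 = 3.888 m/d
Darcy flux q = K·i = 3.888 × 0.006990 = 0.02718 m/d
v = Ki/n = 3.888·0.006990/0.18 = 0.1510 m/d
Retardation R = 1 + ρ_b·K_d/n = 1 + 1.73×1.0/0.18 = 10.61
Contaminant velocity v_c = v/R = 0.1510/10.61 = 0.01423 m/d
t = L/v_c = 129/0.01423 = 9066 d
   = 9066/365 = 24.8 yr

24.8 years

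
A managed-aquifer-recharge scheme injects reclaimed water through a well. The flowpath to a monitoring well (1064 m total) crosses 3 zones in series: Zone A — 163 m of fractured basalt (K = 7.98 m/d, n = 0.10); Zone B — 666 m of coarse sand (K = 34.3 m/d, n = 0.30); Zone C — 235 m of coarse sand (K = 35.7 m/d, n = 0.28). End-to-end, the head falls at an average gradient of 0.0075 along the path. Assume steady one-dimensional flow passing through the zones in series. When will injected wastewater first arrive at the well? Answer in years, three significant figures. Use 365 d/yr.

Steady 1-D flow in series ⇒ the Darcy flux q is identical in every zone and the zone head losses add (resistances L/K in series).
Σ(L/K) = 163/7.98 + 666/34.3 + 235/35.7 = 20.43 + 19.42 + 6.583 = 46.43 d
K_eq = L_total / Σ(L/K) = 1064 / 46.43 = 22.92 m/d
q = K_eq · i = 22.92 × 0.0075 = 0.1719 m/d (same in every zone)
Zone A: v = q/n = 0.1719/0.10 = 1.719 m/d → t_A = 163/1.719 = 94.83 d
Zone B: v = q/n = 0.1719/0.30 = 0.5730 m/d → t_B = 666/0.5730 = 1162 d
Zone C: v = q/n = 0.1719/0.28 = 0.6139 m/d → t_C = 235/0.6139 = 382.8 d
Total t = 94.83 + 1162 + 382.8 = 1640 d
   = 1640 / 365 = 4.49 yr

4.49 years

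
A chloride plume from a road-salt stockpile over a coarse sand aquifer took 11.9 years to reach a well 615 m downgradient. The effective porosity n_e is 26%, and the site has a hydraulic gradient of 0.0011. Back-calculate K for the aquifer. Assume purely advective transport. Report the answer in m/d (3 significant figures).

t = 11.9 years = 4344 d
v = L / t = 615 / 4344 = 0.1416 m/d
K = v · n / i = 0.1416 × 0.26 / 0.0011 = 33.5 m/d

33.5 m/d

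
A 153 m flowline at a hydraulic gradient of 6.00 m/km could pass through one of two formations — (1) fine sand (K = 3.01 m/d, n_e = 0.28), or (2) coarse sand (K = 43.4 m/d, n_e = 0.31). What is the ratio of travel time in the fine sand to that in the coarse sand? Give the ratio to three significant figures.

13.0

Unit 1 (fine sand): v = 3.01×0.0060/0.28 = 0.06450 m/d, t = 153/0.06450 = 2372 d
Unit 2 (coarse sand): v = 43.4×0.0060/0.31 = 0.8400 m/d, t = 153/0.8400 = 182.1 d
t(fine sand) / t(coarse sand) = 2372/182.1 = 13.0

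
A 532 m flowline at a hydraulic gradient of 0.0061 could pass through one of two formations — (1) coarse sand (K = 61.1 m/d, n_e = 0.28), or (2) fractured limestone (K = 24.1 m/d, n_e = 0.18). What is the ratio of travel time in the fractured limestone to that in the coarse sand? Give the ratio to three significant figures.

1.63

Unit 1 (coarse sand): v = 61.1×0.0061/0.28 = 1.331 m/d, t = 532/1.331 = 399.7 d
Unit 2 (fractured limestone): v = 24.1×0.0061/0.18 = 0.8167 m/d, t = 532/0.8167 = 651.4 d
t(fractured limestone) / t(coarse sand) = 651.4/399.7 = 1.63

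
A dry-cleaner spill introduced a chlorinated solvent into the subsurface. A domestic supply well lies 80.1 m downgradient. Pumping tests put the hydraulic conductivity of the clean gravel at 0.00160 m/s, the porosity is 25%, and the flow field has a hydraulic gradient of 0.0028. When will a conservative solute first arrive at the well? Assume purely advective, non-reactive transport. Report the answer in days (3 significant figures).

K = 0.00160 m/s × 86400 s/d = 138.2 m/d
Darcy flux q = K·i = 138.2 × 0.0028 = 0.3871 m/d
v = Ki/n = 138.2·0.0028/0.25 = 1.548 m/d
t = L / v = 80.1 / 1.548 = 51.73 d

51.7 days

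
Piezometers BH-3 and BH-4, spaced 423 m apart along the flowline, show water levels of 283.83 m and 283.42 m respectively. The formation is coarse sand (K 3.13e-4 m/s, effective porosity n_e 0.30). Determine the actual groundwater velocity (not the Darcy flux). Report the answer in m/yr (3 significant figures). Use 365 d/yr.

Hydraulic gradient i = (283.83 − 283.42) / 423 = 0.41 / 423 = 9.693e-4
K = 3.13e-4 m/s × 86400 s/d = 27.04 m/d
q = Ki = 27.04 × 9.693e-4 = 0.02621 m/d
v_s = q/n_e = 0.02621/0.30 = 0.08737 m/d
   = 0.08737 × 365 = 31.9 m/yr

31.9 m/yr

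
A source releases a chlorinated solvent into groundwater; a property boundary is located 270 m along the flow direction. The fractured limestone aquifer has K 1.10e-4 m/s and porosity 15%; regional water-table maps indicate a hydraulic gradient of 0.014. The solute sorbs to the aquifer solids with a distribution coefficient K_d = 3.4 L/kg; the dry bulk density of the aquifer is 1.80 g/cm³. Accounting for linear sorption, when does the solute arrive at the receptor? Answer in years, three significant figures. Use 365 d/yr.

K = 1.10e-4 m/s × 86400 s/d = 9.504 m/d
q = Ki = 9.504 × 0.014 = 0.1331 m/d
Average linear velocity = 0.1331 / 0.15 = 0.8870 m/d
Retardation R = 1 + ρ_b·K_d/n = 1 + 1.80×3.4/0.15 = 41.80
Contaminant velocity v_c = v/R = 0.8870/41.80 = 0.02122 m/d
t = L/v_c = 270/0.02122 = 12720 d
   = 12720/365 = 34.9 yr

34.9 years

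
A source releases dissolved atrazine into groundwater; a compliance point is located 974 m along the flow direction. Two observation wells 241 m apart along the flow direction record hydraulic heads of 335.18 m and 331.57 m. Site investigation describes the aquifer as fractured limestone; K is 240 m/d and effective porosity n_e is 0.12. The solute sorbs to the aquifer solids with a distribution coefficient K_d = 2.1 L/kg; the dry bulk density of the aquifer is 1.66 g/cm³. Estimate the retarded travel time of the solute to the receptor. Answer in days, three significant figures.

Hydraulic gradient i = (335.18 − 331.57) / 241 = 3.61 / 241 = 0.01498
Darcy flux q = K·i = 240 × 0.01498 = 3.595 m/d
v_s = q/n_e = 3.595/0.12 = 29.96 m/d
Retardation R = 1 + ρ_b·K_d/n = 1 + 1.66×2.1/0.12 = 30.05
Contaminant velocity v_c = v/R = 29.96/30.05 = 0.9970 m/d
t = L/v_c = 974/0.9970 = 977.0 d

977 days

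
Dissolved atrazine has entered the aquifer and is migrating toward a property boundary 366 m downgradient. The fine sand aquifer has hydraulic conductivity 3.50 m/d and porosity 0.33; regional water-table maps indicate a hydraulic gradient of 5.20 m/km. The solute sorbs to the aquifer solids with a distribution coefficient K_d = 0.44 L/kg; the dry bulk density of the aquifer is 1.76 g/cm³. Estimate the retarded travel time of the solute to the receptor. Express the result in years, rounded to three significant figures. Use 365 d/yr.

q = Ki = 3.50 × 0.0052 = 0.01820 m/d
Seepage velocity v = q / n = 0.01820 / 0.33 = 0.05515 m/d
Retardation R = 1 + ρ_b·K_d/n = 1 + 1.76×0.44/0.33 = 3.347
Contaminant velocity v_c = v/R = 0.05515/3.347 = 0.01648 m/d
t = L/v_c = 366/0.01648 = 22210 d
   = 22210/365 = 60.8 yr

60.8 years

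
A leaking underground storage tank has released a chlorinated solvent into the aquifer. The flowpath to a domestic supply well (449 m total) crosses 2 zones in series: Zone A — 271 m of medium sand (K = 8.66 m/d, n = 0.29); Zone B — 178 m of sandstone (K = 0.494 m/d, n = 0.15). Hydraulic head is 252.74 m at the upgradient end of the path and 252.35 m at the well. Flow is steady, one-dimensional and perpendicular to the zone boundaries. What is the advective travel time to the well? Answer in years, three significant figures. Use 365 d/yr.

Total head drop ΔH = 252.74 − 252.35 = 0.39 m
Steady 1-D flow in series ⇒ the Darcy flux q is identical in every zone and the zone head losses add (resistances L/K in series).
Σ(L/K) = 271/8.66 + 178/0.494 = 31.29 + 360.3 = 391.6 d
q = ΔH / Σ(L/K) = 0.39 / 391.6 = 9.959e-4 m/d (same in every zone)
Zone A: v = q/n = 9.959e-4/0.29 = 0.003434 m/d → t_A = 271/0.003434 = 78920 d
Zone B: v = q/n = 9.959e-4/0.15 = 0.006639 m/d → t_B = 178/0.006639 = 26810 d
Total t = 78920 + 26810 = 105700 d
   = 105700 / 365 = 290 yr

290 years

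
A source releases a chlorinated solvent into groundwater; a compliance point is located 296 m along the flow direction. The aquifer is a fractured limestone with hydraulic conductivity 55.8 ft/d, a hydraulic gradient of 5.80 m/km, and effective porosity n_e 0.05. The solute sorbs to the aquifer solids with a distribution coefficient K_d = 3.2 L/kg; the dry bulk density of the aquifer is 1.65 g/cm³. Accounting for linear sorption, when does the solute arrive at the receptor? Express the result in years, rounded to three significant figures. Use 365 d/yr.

43.8 years

K = 55.8 ft/d × 0.3048 = 17.01 m/d
Specific discharge q = 17.01 × 0.0058 = 0.09865 m/d
v_s = q/n_e = 0.09865/0.05 = 1.973 m/d
Retardation R = 1 + ρ_b·K_d/n = 1 + 1.65×3.2/0.05 = 106.6
Contaminant velocity v_c = v/R = 1.973/106.6 = 0.01851 m/d
t = L/v_c = 296/0.01851 = 15990 d
   = 15990/365 = 43.8 yr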